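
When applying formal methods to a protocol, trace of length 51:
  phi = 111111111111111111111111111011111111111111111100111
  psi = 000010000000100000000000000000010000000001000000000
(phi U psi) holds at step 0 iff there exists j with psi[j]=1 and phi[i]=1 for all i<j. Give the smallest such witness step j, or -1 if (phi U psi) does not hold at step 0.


(phi U psi) at 0: need smallest j with psi[j]=1 and phi[i]=1 for all i in [0,j).
Scan from step 0:
  step 0: phi=1, psi=0 -> continue
  step 1: phi=1, psi=0 -> continue
  step 2: phi=1, psi=0 -> continue
  step 3: phi=1, psi=0 -> continue
  step 4: psi=1 and phi held for [0,4) -> witness found
Witness step = 4

4


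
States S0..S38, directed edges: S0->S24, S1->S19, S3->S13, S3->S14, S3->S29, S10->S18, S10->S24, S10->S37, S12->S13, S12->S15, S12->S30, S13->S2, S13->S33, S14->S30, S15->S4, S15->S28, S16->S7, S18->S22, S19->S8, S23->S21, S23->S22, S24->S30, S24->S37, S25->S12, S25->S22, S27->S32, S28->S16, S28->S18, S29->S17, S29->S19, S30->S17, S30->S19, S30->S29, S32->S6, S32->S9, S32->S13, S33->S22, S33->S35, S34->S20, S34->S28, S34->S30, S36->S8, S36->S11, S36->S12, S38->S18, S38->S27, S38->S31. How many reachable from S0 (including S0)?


BFS from S0:
  layer 0: {S0}
  layer 1: {S24}
  layer 2: {S30, S37}
  layer 3: {S17, S19, S29}
  layer 4: {S8}
Reachable set: {S0, S8, S17, S19, S24, S29, S30, S37}
Count = 8

8


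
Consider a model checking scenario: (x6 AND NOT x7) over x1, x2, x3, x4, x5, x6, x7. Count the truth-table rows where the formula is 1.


Formula: (x6 AND NOT x7) over 7 vars (128 rows)
Evaluate each row (x1, x2, x3, x4, x5, x6, x7 as bits, MSB first):
  row 0 [0000000]: (0 AND NOT 0) -> 0
  row 1 [0000001]: (0 AND NOT 1) -> 0
  row 2 [0000010]: (1 AND NOT 0) -> 1
  row 3 [0000011]: (1 AND NOT 1) -> 0
  row 4 [0000100]: (0 AND NOT 0) -> 0
  (every remaining row is evaluated the same way; all 128 results are listed next)
Full result column, 8 rows per line (x1,x2,x3,x4 fixed per line; x5,x6,x7 runs 000..111 left to right):
  rows 0-7 [x1,x2,x3,x4=0000]: 00100010  (ones: 2)
  rows 8-15 [x1,x2,x3,x4=0001]: 00100010  (ones: 2)
  rows 16-23 [x1,x2,x3,x4=0010]: 00100010  (ones: 2)
  rows 24-31 [x1,x2,x3,x4=0011]: 00100010  (ones: 2)
  rows 32-39 [x1,x2,x3,x4=0100]: 00100010  (ones: 2)
  rows 40-47 [x1,x2,x3,x4=0101]: 00100010  (ones: 2)
  rows 48-55 [x1,x2,x3,x4=0110]: 00100010  (ones: 2)
  rows 56-63 [x1,x2,x3,x4=0111]: 00100010  (ones: 2)
  rows 64-71 [x1,x2,x3,x4=1000]: 00100010  (ones: 2)
  rows 72-79 [x1,x2,x3,x4=1001]: 00100010  (ones: 2)
  rows 80-87 [x1,x2,x3,x4=1010]: 00100010  (ones: 2)
  rows 88-95 [x1,x2,x3,x4=1011]: 00100010  (ones: 2)
  rows 96-103 [x1,x2,x3,x4=1100]: 00100010  (ones: 2)
  rows 104-111 [x1,x2,x3,x4=1101]: 00100010  (ones: 2)
  rows 112-119 [x1,x2,x3,x4=1110]: 00100010  (ones: 2)
  rows 120-127 [x1,x2,x3,x4=1111]: 00100010  (ones: 2)
Count of 1-rows = 2+2+2+2+2+2+2+2+2+2+2+2+2+2+2+2 = 32

32


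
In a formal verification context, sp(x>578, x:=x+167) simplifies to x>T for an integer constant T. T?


Formula: sp(P, x:=E) = exists old_x. (x = E[old_x/x]) AND P[old_x/x] (old_x is the value of x before the assignment; eliminate old_x by solving x = E[old_x/x] for old_x)
Step 1: Precondition P: x>578, i.e. old_x > 578
Step 2: Assignment gives x = old_x + 167, so old_x = x - 167
Step 3: Substitute into P: x - 167 > 578
Step 4: Simplify: x > 578+167 = 745

745


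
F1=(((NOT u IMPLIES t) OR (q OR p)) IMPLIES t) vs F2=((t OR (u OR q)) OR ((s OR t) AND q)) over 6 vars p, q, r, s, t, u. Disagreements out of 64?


F1 = (((NOT u IMPLIES t) OR (q OR p)) IMPLIES t)
F2 = ((t OR (u OR q)) OR ((s OR t) AND q))
Evaluate both on each of 64 rows (bits = p,q,r,s,t,u):
  row 0 [000000]: F1=1 F2=0 (differ) -> 1
  row 1 [000001]: F1=0 F2=1 (differ) -> 1
  row 2 [000010]: F1=1 F2=1 -> 0
  row 3 [000011]: F1=1 F2=1 -> 0
  row 4 [000100]: F1=1 F2=0 (differ) -> 1
  (every remaining row is evaluated the same way; all 64 results are listed next)
Full result column, 8 rows per line (p,q,r fixed per line; s,t,u runs 000..111 left to right):
  rows 0-7 [p,q,r=000]: 11001100  (ones: 4)
  rows 8-15 [p,q,r=001]: 11001100  (ones: 4)
  rows 16-23 [p,q,r=010]: 11001100  (ones: 4)
  rows 24-31 [p,q,r=011]: 11001100  (ones: 4)
  rows 32-39 [p,q,r=100]: 01000100  (ones: 2)
  rows 40-47 [p,q,r=101]: 01000100  (ones: 2)
  rows 48-55 [p,q,r=110]: 11001100  (ones: 4)
  rows 56-63 [p,q,r=111]: 11001100  (ones: 4)
Disagreements = 4+4+4+4+2+2+4+4 = 28

28


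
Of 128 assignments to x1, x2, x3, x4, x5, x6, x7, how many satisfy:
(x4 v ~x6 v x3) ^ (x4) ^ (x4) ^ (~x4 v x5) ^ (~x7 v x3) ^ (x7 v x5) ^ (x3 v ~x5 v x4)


CNF with 7 clauses over 7 vars (128 assignments).
An assignment satisfies CNF iff every clause has >=1 true literal.
Check each row (bits = x1,x2,x3,x4,x5,x6,x7; clause T/F shown):
  row 0 [0000000]: clauses=TFFTTFT -> 0
  row 1 [0000001]: clauses=TFFTFTT -> 0
  row 2 [0000010]: clauses=FFFTTFT -> 0
  row 3 [0000011]: clauses=FFFTFTT -> 0
  row 4 [0000100]: clauses=TFFTTTF -> 0
  (every remaining row is evaluated the same way; all 128 results are listed next)
Full result column, 8 rows per line (x1,x2,x3,x4 fixed per line; x5,x6,x7 runs 000..111 left to right):
  rows 0-7 [x1,x2,x3,x4=0000]: 00000000  (ones: 0)
  rows 8-15 [x1,x2,x3,x4=0001]: 00001010  (ones: 2)
  rows 16-23 [x1,x2,x3,x4=0010]: 00000000  (ones: 0)
  rows 24-31 [x1,x2,x3,x4=0011]: 00001111  (ones: 4)
  rows 32-39 [x1,x2,x3,x4=0100]: 00000000  (ones: 0)
  rows 40-47 [x1,x2,x3,x4=0101]: 00001010  (ones: 2)
  rows 48-55 [x1,x2,x3,x4=0110]: 00000000  (ones: 0)
  rows 56-63 [x1,x2,x3,x4=0111]: 00001111  (ones: 4)
  rows 64-71 [x1,x2,x3,x4=1000]: 00000000  (ones: 0)
  rows 72-79 [x1,x2,x3,x4=1001]: 00001010  (ones: 2)
  rows 80-87 [x1,x2,x3,x4=1010]: 00000000  (ones: 0)
  rows 88-95 [x1,x2,x3,x4=1011]: 00001111  (ones: 4)
  rows 96-103 [x1,x2,x3,x4=1100]: 00000000  (ones: 0)
  rows 104-111 [x1,x2,x3,x4=1101]: 00001010  (ones: 2)
  rows 112-119 [x1,x2,x3,x4=1110]: 00000000  (ones: 0)
  rows 120-127 [x1,x2,x3,x4=1111]: 00001111  (ones: 4)
Satisfying assignments = 0+2+0+4+0+2+0+4+0+2+0+4+0+2+0+4 = 24

24


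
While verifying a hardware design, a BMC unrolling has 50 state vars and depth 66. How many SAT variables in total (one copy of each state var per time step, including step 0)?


BMC unrolls to depth k, creating one copy of each state var for steps 0..k.
Step count = 66 + 1 = 67 (steps 0 through 66)
Vars per step = 50
Total = 50 * 67 = 3350

3350


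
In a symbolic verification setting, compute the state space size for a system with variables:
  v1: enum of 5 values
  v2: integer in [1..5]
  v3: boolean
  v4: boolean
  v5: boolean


State space = product of domain sizes of all variables.
Domain sizes:
  v1 (enum of 5 values): 5
  v2 (integer in [1..5]): 5
  v3 (boolean): 2
  v4 (boolean): 2
  v5 (boolean): 2
Product = 5 * 5 * 2 * 2 * 2 = 200

200


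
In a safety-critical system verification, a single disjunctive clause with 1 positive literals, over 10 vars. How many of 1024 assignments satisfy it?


Step 1: Total=2^10=1024
Step 2: Unsat when all 1 false: 2^9=512
Step 3: Sat=1024-512=512

512


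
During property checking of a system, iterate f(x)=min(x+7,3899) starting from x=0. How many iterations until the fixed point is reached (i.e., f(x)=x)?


Step 1: x=0, cap=3899, increment=7
Step 2: x grows by 7 each step until capped at 3899; fixed point is x=3899
Step 3: iterations = ceil(3899/7) = 557

557


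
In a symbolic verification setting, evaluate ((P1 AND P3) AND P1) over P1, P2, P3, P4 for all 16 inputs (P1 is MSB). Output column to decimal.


Formula: ((P1 AND P3) AND P1) over P1, P2, P3, P4 (16 rows)
Evaluate each row (bits = P1,P2,P3,P4, MSB first):
  row 0 [0000]: ((0 AND 0) AND 0) -> 0
  row 1 [0001]: ((0 AND 0) AND 0) -> 0
  row 2 [0010]: ((0 AND 1) AND 0) -> 0
  row 3 [0011]: ((0 AND 1) AND 0) -> 0
  row 4 [0100]: ((0 AND 0) AND 0) -> 0
  row 5 [0101]: ((0 AND 0) AND 0) -> 0
  row 6 [0110]: ((0 AND 1) AND 0) -> 0
  row 7 [0111]: ((0 AND 1) AND 0) -> 0
  row 8 [1000]: ((1 AND 0) AND 1) -> 0
  row 9 [1001]: ((1 AND 0) AND 1) -> 0
  row 10 [1010]: ((1 AND 1) AND 1) -> 1
  row 11 [1011]: ((1 AND 1) AND 1) -> 1
  row 12 [1100]: ((1 AND 0) AND 1) -> 0
  row 13 [1101]: ((1 AND 0) AND 1) -> 0
  row 14 [1110]: ((1 AND 1) AND 1) -> 1
  row 15 [1111]: ((1 AND 1) AND 1) -> 1
Full result column, 4 rows per line (P1,P2 fixed per line; P3,P4 runs 00..11 left to right):
  rows 0-3 [P1,P2=00]: 0000  = hex 0
  rows 4-7 [P1,P2=01]: 0000  = hex 0
  rows 8-11 [P1,P2=10]: 0011  = hex 3
  rows 12-15 [P1,P2=11]: 0011  = hex 3
Output column (row 0 .. row 15) = 0000000000110011
Output column grouped in 4s = 0000 0000 0011 0011 = 0x0033
Convert to decimal digit by digit (value = value*16 + digit):
  0 -> 0
  0*16 + 0 = 0
  0*16 + 3 = 3
  3*16 + 3 = 51
Decimal = 51

51


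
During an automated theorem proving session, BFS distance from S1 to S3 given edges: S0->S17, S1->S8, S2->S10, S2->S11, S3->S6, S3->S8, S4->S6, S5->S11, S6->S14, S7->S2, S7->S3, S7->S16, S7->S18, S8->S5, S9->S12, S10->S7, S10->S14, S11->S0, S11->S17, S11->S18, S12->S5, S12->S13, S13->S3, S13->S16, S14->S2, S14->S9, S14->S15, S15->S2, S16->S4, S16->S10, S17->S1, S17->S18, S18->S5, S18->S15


BFS layer-by-layer from S1:
  dist 0: {S1}
  dist 1: {S8}
  dist 2: {S5}
  dist 3: {S11}
  dist 4: {S0, S17, S18}
  dist 5: {S15}
  dist 6: {S2}
  dist 7: {S10}
  dist 8: {S7, S14}
  dist 9: {S3, S9, S16}
  -> S3 reached at distance 9
Shortest path length = 9

9


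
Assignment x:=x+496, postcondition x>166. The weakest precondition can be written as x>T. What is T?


Formula: wp(x:=E, P) = P[E/x] (substitute E for x in postcondition)
Step 1: Postcondition: x>166
Step 2: Substitute x+496 for x: x+496>166
Step 3: Solve for x: x > 166-496 = -330

-330


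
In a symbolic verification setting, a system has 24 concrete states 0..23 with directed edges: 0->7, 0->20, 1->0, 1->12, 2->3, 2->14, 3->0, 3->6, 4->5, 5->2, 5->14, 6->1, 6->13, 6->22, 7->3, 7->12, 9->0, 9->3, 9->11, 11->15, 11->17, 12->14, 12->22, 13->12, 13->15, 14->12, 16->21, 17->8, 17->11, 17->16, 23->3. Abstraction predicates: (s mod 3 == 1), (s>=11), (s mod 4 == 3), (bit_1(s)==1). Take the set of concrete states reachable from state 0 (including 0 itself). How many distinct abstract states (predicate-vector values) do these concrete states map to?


BFS from 0:
Concrete reachable: {0, 1, 3, 6, 7, 12, 13, 14, 15, 20, 22}
Abstract via predicates (s mod 3 == 1), (s>=11), (s mod 4 == 3), (bit_1(s)==1):
  (0,0,0,0) <- {0}
  (0,0,0,1) <- {6}
  (0,0,1,1) <- {3}
  (0,1,0,0) <- {12, 20}
  (0,1,0,1) <- {14}
  (0,1,1,1) <- {15}
  (1,0,0,0) <- {1}
  (1,0,1,1) <- {7}
  (1,1,0,0) <- {13}
  (1,1,0,1) <- {22}
Distinct abstract states = 10

10


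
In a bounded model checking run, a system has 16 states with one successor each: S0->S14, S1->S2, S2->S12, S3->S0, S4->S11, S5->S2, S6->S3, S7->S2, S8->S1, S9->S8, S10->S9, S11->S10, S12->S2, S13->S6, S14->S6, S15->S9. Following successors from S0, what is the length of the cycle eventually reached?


Trace from S0 until a state repeats:
  S0 -> S14 -> S6 -> S3 -> S0
S0 first seen at step 0, revisited at step 4.
Cycle length = 4 - 0 = 4

4


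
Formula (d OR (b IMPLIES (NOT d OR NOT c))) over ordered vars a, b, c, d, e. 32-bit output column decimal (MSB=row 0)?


Formula: (d OR (b IMPLIES (NOT d OR NOT c))) over a, b, c, d, e (32 rows)
Evaluate each row (bits = a,b,c,d,e, MSB first):
  row 0 [00000]: (0 OR (0 IMPLIES (NOT 0 OR NOT 0))) -> 1
  row 1 [00001]: (0 OR (0 IMPLIES (NOT 0 OR NOT 0))) -> 1
  row 2 [00010]: (1 OR (0 IMPLIES (NOT 1 OR NOT 0))) -> 1
  row 3 [00011]: (1 OR (0 IMPLIES (NOT 1 OR NOT 0))) -> 1
  row 4 [00100]: (0 OR (0 IMPLIES (NOT 0 OR NOT 1))) -> 1
  row 5 [00101]: (0 OR (0 IMPLIES (NOT 0 OR NOT 1))) -> 1
  row 6 [00110]: (1 OR (0 IMPLIES (NOT 1 OR NOT 1))) -> 1
  row 7 [00111]: (1 OR (0 IMPLIES (NOT 1 OR NOT 1))) -> 1
  row 8 [01000]: (0 OR (1 IMPLIES (NOT 0 OR NOT 0))) -> 1
  row 9 [01001]: (0 OR (1 IMPLIES (NOT 0 OR NOT 0))) -> 1
  row 10 [01010]: (1 OR (1 IMPLIES (NOT 1 OR NOT 0))) -> 1
  row 11 [01011]: (1 OR (1 IMPLIES (NOT 1 OR NOT 0))) -> 1
  row 12 [01100]: (0 OR (1 IMPLIES (NOT 0 OR NOT 1))) -> 1
  row 13 [01101]: (0 OR (1 IMPLIES (NOT 0 OR NOT 1))) -> 1
  row 14 [01110]: (1 OR (1 IMPLIES (NOT 1 OR NOT 1))) -> 1
  row 15 [01111]: (1 OR (1 IMPLIES (NOT 1 OR NOT 1))) -> 1
  row 16 [10000]: (0 OR (0 IMPLIES (NOT 0 OR NOT 0))) -> 1
  row 17 [10001]: (0 OR (0 IMPLIES (NOT 0 OR NOT 0))) -> 1
  row 18 [10010]: (1 OR (0 IMPLIES (NOT 1 OR NOT 0))) -> 1
  row 19 [10011]: (1 OR (0 IMPLIES (NOT 1 OR NOT 0))) -> 1
  row 20 [10100]: (0 OR (0 IMPLIES (NOT 0 OR NOT 1))) -> 1
  row 21 [10101]: (0 OR (0 IMPLIES (NOT 0 OR NOT 1))) -> 1
  row 22 [10110]: (1 OR (0 IMPLIES (NOT 1 OR NOT 1))) -> 1
  row 23 [10111]: (1 OR (0 IMPLIES (NOT 1 OR NOT 1))) -> 1
  row 24 [11000]: (0 OR (1 IMPLIES (NOT 0 OR NOT 0))) -> 1
  row 25 [11001]: (0 OR (1 IMPLIES (NOT 0 OR NOT 0))) -> 1
  row 26 [11010]: (1 OR (1 IMPLIES (NOT 1 OR NOT 0))) -> 1
  row 27 [11011]: (1 OR (1 IMPLIES (NOT 1 OR NOT 0))) -> 1
  row 28 [11100]: (0 OR (1 IMPLIES (NOT 0 OR NOT 1))) -> 1
  row 29 [11101]: (0 OR (1 IMPLIES (NOT 0 OR NOT 1))) -> 1
  row 30 [11110]: (1 OR (1 IMPLIES (NOT 1 OR NOT 1))) -> 1
  row 31 [11111]: (1 OR (1 IMPLIES (NOT 1 OR NOT 1))) -> 1
Full result column, 4 rows per line (a,b,c fixed per line; d,e runs 00..11 left to right):
  rows 0-3 [a,b,c=000]: 1111  = hex F
  rows 4-7 [a,b,c=001]: 1111  = hex F
  rows 8-11 [a,b,c=010]: 1111  = hex F
  rows 12-15 [a,b,c=011]: 1111  = hex F
  rows 16-19 [a,b,c=100]: 1111  = hex F
  rows 20-23 [a,b,c=101]: 1111  = hex F
  rows 24-27 [a,b,c=110]: 1111  = hex F
  rows 28-31 [a,b,c=111]: 1111  = hex F
Output column (row 0 .. row 31) = 11111111111111111111111111111111
Output column grouped in 4s = 1111 1111 1111 1111 1111 1111 1111 1111 = 0xFFFFFFFF
Convert to decimal digit by digit (value = value*16 + digit):
  F -> 15
  15*16 + 15 (F) = 255
  255*16 + 15 (F) = 4095
  4095*16 + 15 (F) = 65535
  65535*16 + 15 (F) = 1048575
  1048575*16 + 15 (F) = 16777215
  16777215*16 + 15 (F) = 268435455
  268435455*16 + 15 (F) = 4294967295
Decimal = 4294967295

4294967295


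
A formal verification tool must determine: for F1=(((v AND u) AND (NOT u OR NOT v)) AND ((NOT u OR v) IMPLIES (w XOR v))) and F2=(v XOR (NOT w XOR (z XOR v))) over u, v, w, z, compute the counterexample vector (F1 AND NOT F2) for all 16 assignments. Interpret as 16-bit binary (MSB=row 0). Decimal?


F1 = (((v AND u) AND (NOT u OR NOT v)) AND ((NOT u OR v) IMPLIES (w XOR v)))
F2 = (v XOR (NOT w XOR (z XOR v)))
Counterexample to F1=>F2 is where F1=1 and F2=0.
Evaluate each row (bits = u,v,w,z, MSB first):
  row 0 [0000]: F1=0 F2=1 -> F1&~F2 -> 0
  row 1 [0001]: F1=0 F2=0 -> F1&~F2 -> 0
  row 2 [0010]: F1=0 F2=0 -> F1&~F2 -> 0
  row 3 [0011]: F1=0 F2=1 -> F1&~F2 -> 0
  row 4 [0100]: F1=0 F2=1 -> F1&~F2 -> 0
  row 5 [0101]: F1=0 F2=0 -> F1&~F2 -> 0
  row 6 [0110]: F1=0 F2=0 -> F1&~F2 -> 0
  row 7 [0111]: F1=0 F2=1 -> F1&~F2 -> 0
  row 8 [1000]: F1=0 F2=1 -> F1&~F2 -> 0
  row 9 [1001]: F1=0 F2=0 -> F1&~F2 -> 0
  row 10 [1010]: F1=0 F2=0 -> F1&~F2 -> 0
  row 11 [1011]: F1=0 F2=1 -> F1&~F2 -> 0
  row 12 [1100]: F1=0 F2=1 -> F1&~F2 -> 0
  row 13 [1101]: F1=0 F2=0 -> F1&~F2 -> 0
  row 14 [1110]: F1=0 F2=0 -> F1&~F2 -> 0
  row 15 [1111]: F1=0 F2=1 -> F1&~F2 -> 0
Full result column, 4 rows per line (u,v fixed per line; w,z runs 00..11 left to right):
  rows 0-3 [u,v=00]: 0000  = hex 0
  rows 4-7 [u,v=01]: 0000  = hex 0
  rows 8-11 [u,v=10]: 0000  = hex 0
  rows 12-15 [u,v=11]: 0000  = hex 0
Counterexample vector (row 0 .. row 15) = 0000000000000000
Output column grouped in 4s = 0000 0000 0000 0000 = 0x0000
Convert to decimal digit by digit (value = value*16 + digit):
  0 -> 0
  0*16 + 0 = 0
  0*16 + 0 = 0
  0*16 + 0 = 0
Decimal = 0

0


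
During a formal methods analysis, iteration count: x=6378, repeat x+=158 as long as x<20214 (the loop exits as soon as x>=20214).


Step 1: x goes from 6378 toward 20214 by 158; the body runs while x<20214, so iterations = ceil((bound-start)/step)
Step 2: Distance=13836
Step 3: ceil(13836/158)=88

88


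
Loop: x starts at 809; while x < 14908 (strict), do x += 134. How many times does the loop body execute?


Step 1: x goes from 809 toward 14908 by 134; the body runs while x<14908, so iterations = ceil((bound-start)/step)
Step 2: Distance=14099
Step 3: ceil(14099/134)=106

106


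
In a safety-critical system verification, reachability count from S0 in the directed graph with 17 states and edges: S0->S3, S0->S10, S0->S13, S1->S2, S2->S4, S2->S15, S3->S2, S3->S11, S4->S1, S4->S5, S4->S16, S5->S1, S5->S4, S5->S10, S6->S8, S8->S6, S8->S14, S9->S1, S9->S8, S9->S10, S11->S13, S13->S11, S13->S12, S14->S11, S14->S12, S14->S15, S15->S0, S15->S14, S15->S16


BFS from S0:
  layer 0: {S0}
  layer 1: {S3, S10, S13}
  layer 2: {S2, S11, S12}
  layer 3: {S4, S15}
  layer 4: {S1, S5, S14, S16}
Reachable set: {S0, S1, S2, S3, S4, S5, S10, S11, S12, S13, S14, S15, S16}
Count = 13

13


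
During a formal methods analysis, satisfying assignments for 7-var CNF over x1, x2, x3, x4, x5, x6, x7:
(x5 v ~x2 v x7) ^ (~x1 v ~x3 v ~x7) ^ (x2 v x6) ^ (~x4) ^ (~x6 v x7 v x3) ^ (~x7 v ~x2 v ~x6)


CNF with 6 clauses over 7 vars (128 assignments).
An assignment satisfies CNF iff every clause has >=1 true literal.
Check each row (bits = x1,x2,x3,x4,x5,x6,x7; clause T/F shown):
  row 0 [0000000]: clauses=TTFTTT -> 0
  row 1 [0000001]: clauses=TTFTTT -> 0
  row 2 [0000010]: clauses=TTTTFT -> 0
  row 3 [0000011]: clauses=TTTTTT -> 1
  row 4 [0000100]: clauses=TTFTTT -> 0
  (every remaining row is evaluated the same way; all 128 results are listed next)
Full result column, 8 rows per line (x1,x2,x3,x4 fixed per line; x5,x6,x7 runs 000..111 left to right):
  rows 0-7 [x1,x2,x3,x4=0000]: 00010001  (ones: 2)
  rows 8-15 [x1,x2,x3,x4=0001]: 00000000  (ones: 0)
  rows 16-23 [x1,x2,x3,x4=0010]: 00110011  (ones: 4)
  rows 24-31 [x1,x2,x3,x4=0011]: 00000000  (ones: 0)
  rows 32-39 [x1,x2,x3,x4=0100]: 01001100  (ones: 3)
  rows 40-47 [x1,x2,x3,x4=0101]: 00000000  (ones: 0)
  rows 48-55 [x1,x2,x3,x4=0110]: 01001110  (ones: 4)
  rows 56-63 [x1,x2,x3,x4=0111]: 00000000  (ones: 0)
  rows 64-71 [x1,x2,x3,x4=1000]: 00010001  (ones: 2)
  rows 72-79 [x1,x2,x3,x4=1001]: 00000000  (ones: 0)
  rows 80-87 [x1,x2,x3,x4=1010]: 00100010  (ones: 2)
  rows 88-95 [x1,x2,x3,x4=1011]: 00000000  (ones: 0)
  rows 96-103 [x1,x2,x3,x4=1100]: 01001100  (ones: 3)
  rows 104-111 [x1,x2,x3,x4=1101]: 00000000  (ones: 0)
  rows 112-119 [x1,x2,x3,x4=1110]: 00001010  (ones: 2)
  rows 120-127 [x1,x2,x3,x4=1111]: 00000000  (ones: 0)
Satisfying assignments = 2+0+4+0+3+0+4+0+2+0+2+0+3+0+2+0 = 22

22


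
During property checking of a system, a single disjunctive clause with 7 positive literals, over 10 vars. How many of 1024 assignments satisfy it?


Step 1: Total=2^10=1024
Step 2: Unsat when all 7 false: 2^3=8
Step 3: Sat=1024-8=1016

1016


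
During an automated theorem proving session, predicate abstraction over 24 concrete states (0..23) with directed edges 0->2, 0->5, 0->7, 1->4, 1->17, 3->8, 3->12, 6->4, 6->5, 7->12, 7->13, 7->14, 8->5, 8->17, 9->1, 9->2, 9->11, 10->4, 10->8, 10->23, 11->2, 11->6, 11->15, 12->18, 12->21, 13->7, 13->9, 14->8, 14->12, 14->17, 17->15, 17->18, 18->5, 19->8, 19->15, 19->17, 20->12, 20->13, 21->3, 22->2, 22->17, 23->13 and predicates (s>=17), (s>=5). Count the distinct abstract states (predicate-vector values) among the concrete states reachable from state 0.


BFS from 0:
Concrete reachable: {0, 1, 2, 3, 4, 5, 6, 7, 8, 9, 11, 12, 13, 14, 15, 17, 18, 21}
Abstract via predicates (s>=17), (s>=5):
  (0,0) <- {0, 1, 2, 3, 4}
  (0,1) <- {5, 6, 7, 8, 9, 11, 12, 13, 14, 15}
  (1,1) <- {17, 18, 21}
Distinct abstract states = 3

3


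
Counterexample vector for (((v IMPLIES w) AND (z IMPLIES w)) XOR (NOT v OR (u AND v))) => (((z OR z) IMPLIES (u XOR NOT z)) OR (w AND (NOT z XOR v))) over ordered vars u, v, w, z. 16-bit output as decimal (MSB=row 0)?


F1 = (((v IMPLIES w) AND (z IMPLIES w)) XOR (NOT v OR (u AND v)))
F2 = (((z OR z) IMPLIES (u XOR NOT z)) OR (w AND (NOT z XOR v)))
Counterexample to F1=>F2 is where F1=1 and F2=0.
Evaluate each row (bits = u,v,w,z, MSB first):
  row 0 [0000]: F1=0 F2=1 -> F1&~F2 -> 0
  row 1 [0001]: F1=1 F2=0 -> F1&~F2 -> 1
  row 2 [0010]: F1=0 F2=1 -> F1&~F2 -> 0
  row 3 [0011]: F1=0 F2=0 -> F1&~F2 -> 0
  row 4 [0100]: F1=0 F2=1 -> F1&~F2 -> 0
  row 5 [0101]: F1=0 F2=0 -> F1&~F2 -> 0
  row 6 [0110]: F1=1 F2=1 -> F1&~F2 -> 0
  row 7 [0111]: F1=1 F2=1 -> F1&~F2 -> 0
  row 8 [1000]: F1=0 F2=1 -> F1&~F2 -> 0
  row 9 [1001]: F1=1 F2=1 -> F1&~F2 -> 0
  row 10 [1010]: F1=0 F2=1 -> F1&~F2 -> 0
  row 11 [1011]: F1=0 F2=1 -> F1&~F2 -> 0
  row 12 [1100]: F1=1 F2=1 -> F1&~F2 -> 0
  row 13 [1101]: F1=1 F2=1 -> F1&~F2 -> 0
  row 14 [1110]: F1=0 F2=1 -> F1&~F2 -> 0
  row 15 [1111]: F1=0 F2=1 -> F1&~F2 -> 0
Full result column, 4 rows per line (u,v fixed per line; w,z runs 00..11 left to right):
  rows 0-3 [u,v=00]: 0100  = hex 4
  rows 4-7 [u,v=01]: 0000  = hex 0
  rows 8-11 [u,v=10]: 0000  = hex 0
  rows 12-15 [u,v=11]: 0000  = hex 0
Counterexample vector (row 0 .. row 15) = 0100000000000000
Output column grouped in 4s = 0100 0000 0000 0000 = 0x4000
Convert to decimal digit by digit (value = value*16 + digit):
  4 -> 4
  4*16 + 0 = 64
  64*16 + 0 = 1024
  1024*16 + 0 = 16384
Decimal = 16384

16384


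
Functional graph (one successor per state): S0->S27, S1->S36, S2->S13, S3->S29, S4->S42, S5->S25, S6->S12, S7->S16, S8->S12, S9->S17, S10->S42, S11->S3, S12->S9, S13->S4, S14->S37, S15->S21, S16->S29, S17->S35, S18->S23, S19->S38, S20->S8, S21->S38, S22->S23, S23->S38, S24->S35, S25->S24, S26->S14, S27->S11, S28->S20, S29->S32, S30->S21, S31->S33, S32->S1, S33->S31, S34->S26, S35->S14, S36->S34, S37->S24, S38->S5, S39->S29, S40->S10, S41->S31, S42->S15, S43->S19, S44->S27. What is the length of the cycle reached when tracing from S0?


Trace from S0 until a state repeats:
  S0 -> S27 -> S11 -> S3 -> S29 -> S32 -> S1 -> S36 -> S34 -> S26 -> S14 -> S37 -> S24 -> S35 -> S14
S14 first seen at step 10, revisited at step 14.
Cycle length = 14 - 10 = 4

4


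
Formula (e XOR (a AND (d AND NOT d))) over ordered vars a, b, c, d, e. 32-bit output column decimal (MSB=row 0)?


Formula: (e XOR (a AND (d AND NOT d))) over a, b, c, d, e (32 rows)
Evaluate each row (bits = a,b,c,d,e, MSB first):
  row 0 [00000]: (0 XOR (0 AND (0 AND NOT 0))) -> 0
  row 1 [00001]: (1 XOR (0 AND (0 AND NOT 0))) -> 1
  row 2 [00010]: (0 XOR (0 AND (1 AND NOT 1))) -> 0
  row 3 [00011]: (1 XOR (0 AND (1 AND NOT 1))) -> 1
  row 4 [00100]: (0 XOR (0 AND (0 AND NOT 0))) -> 0
  row 5 [00101]: (1 XOR (0 AND (0 AND NOT 0))) -> 1
  row 6 [00110]: (0 XOR (0 AND (1 AND NOT 1))) -> 0
  row 7 [00111]: (1 XOR (0 AND (1 AND NOT 1))) -> 1
  row 8 [01000]: (0 XOR (0 AND (0 AND NOT 0))) -> 0
  row 9 [01001]: (1 XOR (0 AND (0 AND NOT 0))) -> 1
  row 10 [01010]: (0 XOR (0 AND (1 AND NOT 1))) -> 0
  row 11 [01011]: (1 XOR (0 AND (1 AND NOT 1))) -> 1
  row 12 [01100]: (0 XOR (0 AND (0 AND NOT 0))) -> 0
  row 13 [01101]: (1 XOR (0 AND (0 AND NOT 0))) -> 1
  row 14 [01110]: (0 XOR (0 AND (1 AND NOT 1))) -> 0
  row 15 [01111]: (1 XOR (0 AND (1 AND NOT 1))) -> 1
  row 16 [10000]: (0 XOR (1 AND (0 AND NOT 0))) -> 0
  row 17 [10001]: (1 XOR (1 AND (0 AND NOT 0))) -> 1
  row 18 [10010]: (0 XOR (1 AND (1 AND NOT 1))) -> 0
  row 19 [10011]: (1 XOR (1 AND (1 AND NOT 1))) -> 1
  row 20 [10100]: (0 XOR (1 AND (0 AND NOT 0))) -> 0
  row 21 [10101]: (1 XOR (1 AND (0 AND NOT 0))) -> 1
  row 22 [10110]: (0 XOR (1 AND (1 AND NOT 1))) -> 0
  row 23 [10111]: (1 XOR (1 AND (1 AND NOT 1))) -> 1
  row 24 [11000]: (0 XOR (1 AND (0 AND NOT 0))) -> 0
  row 25 [11001]: (1 XOR (1 AND (0 AND NOT 0))) -> 1
  row 26 [11010]: (0 XOR (1 AND (1 AND NOT 1))) -> 0
  row 27 [11011]: (1 XOR (1 AND (1 AND NOT 1))) -> 1
  row 28 [11100]: (0 XOR (1 AND (0 AND NOT 0))) -> 0
  row 29 [11101]: (1 XOR (1 AND (0 AND NOT 0))) -> 1
  row 30 [11110]: (0 XOR (1 AND (1 AND NOT 1))) -> 0
  row 31 [11111]: (1 XOR (1 AND (1 AND NOT 1))) -> 1
Full result column, 4 rows per line (a,b,c fixed per line; d,e runs 00..11 left to right):
  rows 0-3 [a,b,c=000]: 0101  = hex 5
  rows 4-7 [a,b,c=001]: 0101  = hex 5
  rows 8-11 [a,b,c=010]: 0101  = hex 5
  rows 12-15 [a,b,c=011]: 0101  = hex 5
  rows 16-19 [a,b,c=100]: 0101  = hex 5
  rows 20-23 [a,b,c=101]: 0101  = hex 5
  rows 24-27 [a,b,c=110]: 0101  = hex 5
  rows 28-31 [a,b,c=111]: 0101  = hex 5
Output column (row 0 .. row 31) = 01010101010101010101010101010101
Output column grouped in 4s = 0101 0101 0101 0101 0101 0101 0101 0101 = 0x55555555
Convert to decimal digit by digit (value = value*16 + digit):
  5 -> 5
  5*16 + 5 = 85
  85*16 + 5 = 1365
  1365*16 + 5 = 21845
  21845*16 + 5 = 349525
  349525*16 + 5 = 5592405
  5592405*16 + 5 = 89478485
  89478485*16 + 5 = 1431655765
Decimal = 1431655765

1431655765


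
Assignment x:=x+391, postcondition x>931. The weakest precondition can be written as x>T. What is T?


Formula: wp(x:=E, P) = P[E/x] (substitute E for x in postcondition)
Step 1: Postcondition: x>931
Step 2: Substitute x+391 for x: x+391>931
Step 3: Solve for x: x > 931-391 = 540

540


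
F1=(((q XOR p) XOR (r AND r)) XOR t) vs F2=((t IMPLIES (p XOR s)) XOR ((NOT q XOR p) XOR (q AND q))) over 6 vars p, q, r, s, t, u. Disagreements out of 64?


F1 = (((q XOR p) XOR (r AND r)) XOR t)
F2 = ((t IMPLIES (p XOR s)) XOR ((NOT q XOR p) XOR (q AND q)))
Evaluate both on each of 64 rows (bits = p,q,r,s,t,u):
  row 0 [000000]: F1=0 F2=0 -> 0
  row 1 [000001]: F1=0 F2=0 -> 0
  row 2 [000010]: F1=1 F2=1 -> 0
  row 3 [000011]: F1=1 F2=1 -> 0
  row 4 [000100]: F1=0 F2=0 -> 0
  (every remaining row is evaluated the same way; all 64 results are listed next)
Full result column, 8 rows per line (p,q,r fixed per line; s,t,u runs 000..111 left to right):
  rows 0-7 [p,q,r=000]: 00000011  (ones: 2)
  rows 8-15 [p,q,r=001]: 11111100  (ones: 6)
  rows 16-23 [p,q,r=010]: 11111100  (ones: 6)
  rows 24-31 [p,q,r=011]: 00000011  (ones: 2)
  rows 32-39 [p,q,r=100]: 00110000  (ones: 2)
  rows 40-47 [p,q,r=101]: 11001111  (ones: 6)
  rows 48-55 [p,q,r=110]: 11001111  (ones: 6)
  rows 56-63 [p,q,r=111]: 00110000  (ones: 2)
Disagreements = 2+6+6+2+2+6+6+2 = 32

32


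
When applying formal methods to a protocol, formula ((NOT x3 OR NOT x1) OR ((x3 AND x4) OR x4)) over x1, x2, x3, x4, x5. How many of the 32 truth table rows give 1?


Formula: ((NOT x3 OR NOT x1) OR ((x3 AND x4) OR x4)) over 5 vars (32 rows)
Evaluate each row (x1, x2, x3, x4, x5 as bits, MSB first):
  row 0 [00000]: ((NOT 0 OR NOT 0) OR ((0 AND 0) OR 0)) -> 1
  row 1 [00001]: ((NOT 0 OR NOT 0) OR ((0 AND 0) OR 0)) -> 1
  row 2 [00010]: ((NOT 0 OR NOT 0) OR ((0 AND 1) OR 1)) -> 1
  row 3 [00011]: ((NOT 0 OR NOT 0) OR ((0 AND 1) OR 1)) -> 1
  row 4 [00100]: ((NOT 1 OR NOT 0) OR ((1 AND 0) OR 0)) -> 1
  row 5 [00101]: ((NOT 1 OR NOT 0) OR ((1 AND 0) OR 0)) -> 1
  row 6 [00110]: ((NOT 1 OR NOT 0) OR ((1 AND 1) OR 1)) -> 1
  row 7 [00111]: ((NOT 1 OR NOT 0) OR ((1 AND 1) OR 1)) -> 1
  row 8 [01000]: ((NOT 0 OR NOT 0) OR ((0 AND 0) OR 0)) -> 1
  row 9 [01001]: ((NOT 0 OR NOT 0) OR ((0 AND 0) OR 0)) -> 1
  row 10 [01010]: ((NOT 0 OR NOT 0) OR ((0 AND 1) OR 1)) -> 1
  row 11 [01011]: ((NOT 0 OR NOT 0) OR ((0 AND 1) OR 1)) -> 1
  row 12 [01100]: ((NOT 1 OR NOT 0) OR ((1 AND 0) OR 0)) -> 1
  row 13 [01101]: ((NOT 1 OR NOT 0) OR ((1 AND 0) OR 0)) -> 1
  row 14 [01110]: ((NOT 1 OR NOT 0) OR ((1 AND 1) OR 1)) -> 1
  row 15 [01111]: ((NOT 1 OR NOT 0) OR ((1 AND 1) OR 1)) -> 1
  row 16 [10000]: ((NOT 0 OR NOT 1) OR ((0 AND 0) OR 0)) -> 1
  row 17 [10001]: ((NOT 0 OR NOT 1) OR ((0 AND 0) OR 0)) -> 1
  row 18 [10010]: ((NOT 0 OR NOT 1) OR ((0 AND 1) OR 1)) -> 1
  row 19 [10011]: ((NOT 0 OR NOT 1) OR ((0 AND 1) OR 1)) -> 1
  row 20 [10100]: ((NOT 1 OR NOT 1) OR ((1 AND 0) OR 0)) -> 0
  row 21 [10101]: ((NOT 1 OR NOT 1) OR ((1 AND 0) OR 0)) -> 0
  row 22 [10110]: ((NOT 1 OR NOT 1) OR ((1 AND 1) OR 1)) -> 1
  row 23 [10111]: ((NOT 1 OR NOT 1) OR ((1 AND 1) OR 1)) -> 1
  row 24 [11000]: ((NOT 0 OR NOT 1) OR ((0 AND 0) OR 0)) -> 1
  row 25 [11001]: ((NOT 0 OR NOT 1) OR ((0 AND 0) OR 0)) -> 1
  row 26 [11010]: ((NOT 0 OR NOT 1) OR ((0 AND 1) OR 1)) -> 1
  row 27 [11011]: ((NOT 0 OR NOT 1) OR ((0 AND 1) OR 1)) -> 1
  row 28 [11100]: ((NOT 1 OR NOT 1) OR ((1 AND 0) OR 0)) -> 0
  row 29 [11101]: ((NOT 1 OR NOT 1) OR ((1 AND 0) OR 0)) -> 0
  row 30 [11110]: ((NOT 1 OR NOT 1) OR ((1 AND 1) OR 1)) -> 1
  row 31 [11111]: ((NOT 1 OR NOT 1) OR ((1 AND 1) OR 1)) -> 1
Full result column, 8 rows per line (x1,x2 fixed per line; x3,x4,x5 runs 000..111 left to right):
  rows 0-7 [x1,x2=00]: 11111111  (ones: 8)
  rows 8-15 [x1,x2=01]: 11111111  (ones: 8)
  rows 16-23 [x1,x2=10]: 11110011  (ones: 6)
  rows 24-31 [x1,x2=11]: 11110011  (ones: 6)
Count of 1-rows = 8+8+6+6 = 28

28


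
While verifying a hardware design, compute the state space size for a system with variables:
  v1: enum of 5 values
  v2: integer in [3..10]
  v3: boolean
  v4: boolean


State space = product of domain sizes of all variables.
Domain sizes:
  v1 (enum of 5 values): 5
  v2 (integer in [3..10]): 8
  v3 (boolean): 2
  v4 (boolean): 2
Product = 5 * 8 * 2 * 2 = 160

160


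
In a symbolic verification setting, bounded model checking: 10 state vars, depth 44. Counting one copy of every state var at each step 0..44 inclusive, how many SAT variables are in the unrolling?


BMC unrolls to depth k, creating one copy of each state var for steps 0..k.
Step count = 44 + 1 = 45 (steps 0 through 44)
Vars per step = 10
Total = 10 * 45 = 450

450


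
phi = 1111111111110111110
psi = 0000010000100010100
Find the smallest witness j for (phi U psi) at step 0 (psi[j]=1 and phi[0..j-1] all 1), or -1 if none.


(phi U psi) at 0: need smallest j with psi[j]=1 and phi[i]=1 for all i in [0,j).
Scan from step 0:
  step 0: phi=1, psi=0 -> continue
  step 1: phi=1, psi=0 -> continue
  step 2: phi=1, psi=0 -> continue
  step 3: phi=1, psi=0 -> continue
  step 5: psi=1 and phi held for [0,5) -> witness found
Witness step = 5

5


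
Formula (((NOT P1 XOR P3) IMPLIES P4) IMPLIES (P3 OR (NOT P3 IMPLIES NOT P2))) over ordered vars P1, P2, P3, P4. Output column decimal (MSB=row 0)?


Formula: (((NOT P1 XOR P3) IMPLIES P4) IMPLIES (P3 OR (NOT P3 IMPLIES NOT P2))) over P1, P2, P3, P4 (16 rows)
Evaluate each row (bits = P1,P2,P3,P4, MSB first):
  row 0 [0000]: (((NOT 0 XOR 0) IMPLIES 0) IMPLIES (0 OR (NOT 0 IMPLIES NOT 0))) -> 1
  row 1 [0001]: (((NOT 0 XOR 0) IMPLIES 1) IMPLIES (0 OR (NOT 0 IMPLIES NOT 0))) -> 1
  row 2 [0010]: (((NOT 0 XOR 1) IMPLIES 0) IMPLIES (1 OR (NOT 1 IMPLIES NOT 0))) -> 1
  row 3 [0011]: (((NOT 0 XOR 1) IMPLIES 1) IMPLIES (1 OR (NOT 1 IMPLIES NOT 0))) -> 1
  row 4 [0100]: (((NOT 0 XOR 0) IMPLIES 0) IMPLIES (0 OR (NOT 0 IMPLIES NOT 1))) -> 1
  row 5 [0101]: (((NOT 0 XOR 0) IMPLIES 1) IMPLIES (0 OR (NOT 0 IMPLIES NOT 1))) -> 0
  row 6 [0110]: (((NOT 0 XOR 1) IMPLIES 0) IMPLIES (1 OR (NOT 1 IMPLIES NOT 1))) -> 1
  row 7 [0111]: (((NOT 0 XOR 1) IMPLIES 1) IMPLIES (1 OR (NOT 1 IMPLIES NOT 1))) -> 1
  row 8 [1000]: (((NOT 1 XOR 0) IMPLIES 0) IMPLIES (0 OR (NOT 0 IMPLIES NOT 0))) -> 1
  row 9 [1001]: (((NOT 1 XOR 0) IMPLIES 1) IMPLIES (0 OR (NOT 0 IMPLIES NOT 0))) -> 1
  row 10 [1010]: (((NOT 1 XOR 1) IMPLIES 0) IMPLIES (1 OR (NOT 1 IMPLIES NOT 0))) -> 1
  row 11 [1011]: (((NOT 1 XOR 1) IMPLIES 1) IMPLIES (1 OR (NOT 1 IMPLIES NOT 0))) -> 1
  row 12 [1100]: (((NOT 1 XOR 0) IMPLIES 0) IMPLIES (0 OR (NOT 0 IMPLIES NOT 1))) -> 0
  row 13 [1101]: (((NOT 1 XOR 0) IMPLIES 1) IMPLIES (0 OR (NOT 0 IMPLIES NOT 1))) -> 0
  row 14 [1110]: (((NOT 1 XOR 1) IMPLIES 0) IMPLIES (1 OR (NOT 1 IMPLIES NOT 1))) -> 1
  row 15 [1111]: (((NOT 1 XOR 1) IMPLIES 1) IMPLIES (1 OR (NOT 1 IMPLIES NOT 1))) -> 1
Full result column, 4 rows per line (P1,P2 fixed per line; P3,P4 runs 00..11 left to right):
  rows 0-3 [P1,P2=00]: 1111  = hex F
  rows 4-7 [P1,P2=01]: 1011  = hex B
  rows 8-11 [P1,P2=10]: 1111  = hex F
  rows 12-15 [P1,P2=11]: 0011  = hex 3
Output column (row 0 .. row 15) = 1111101111110011
Output column grouped in 4s = 1111 1011 1111 0011 = 0xFBF3
Convert to decimal digit by digit (value = value*16 + digit):
  F -> 15
  15*16 + 11 (B) = 251
  251*16 + 15 (F) = 4031
  4031*16 + 3 = 64499
Decimal = 64499

64499


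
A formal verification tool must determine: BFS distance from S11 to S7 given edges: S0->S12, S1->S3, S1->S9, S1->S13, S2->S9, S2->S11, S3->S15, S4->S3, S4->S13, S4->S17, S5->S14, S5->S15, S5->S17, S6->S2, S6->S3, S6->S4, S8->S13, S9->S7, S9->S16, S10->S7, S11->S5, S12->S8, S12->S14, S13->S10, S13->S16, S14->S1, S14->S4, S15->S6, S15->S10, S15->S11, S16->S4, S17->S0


BFS layer-by-layer from S11:
  dist 0: {S11}
  dist 1: {S5}
  dist 2: {S14, S15, S17}
  dist 3: {S0, S1, S4, S6, S10}
  dist 4: {S2, S3, S7, S9, S12, S13}
  -> S7 reached at distance 4
Shortest path length = 4

4


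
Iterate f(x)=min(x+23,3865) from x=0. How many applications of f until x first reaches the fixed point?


Step 1: x=0, cap=3865, increment=23
Step 2: x grows by 23 each step until capped at 3865; fixed point is x=3865
Step 3: iterations = ceil(3865/23) = 169

169


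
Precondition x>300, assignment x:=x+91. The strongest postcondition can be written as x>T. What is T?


Formula: sp(P, x:=E) = exists old_x. (x = E[old_x/x]) AND P[old_x/x] (old_x is the value of x before the assignment; eliminate old_x by solving x = E[old_x/x] for old_x)
Step 1: Precondition P: x>300, i.e. old_x > 300
Step 2: Assignment gives x = old_x + 91, so old_x = x - 91
Step 3: Substitute into P: x - 91 > 300
Step 4: Simplify: x > 300+91 = 391

391


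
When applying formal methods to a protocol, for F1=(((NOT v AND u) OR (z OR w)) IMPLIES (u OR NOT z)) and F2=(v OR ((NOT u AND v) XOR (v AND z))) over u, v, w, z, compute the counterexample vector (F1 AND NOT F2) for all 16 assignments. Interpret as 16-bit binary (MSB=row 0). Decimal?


F1 = (((NOT v AND u) OR (z OR w)) IMPLIES (u OR NOT z))
F2 = (v OR ((NOT u AND v) XOR (v AND z)))
Counterexample to F1=>F2 is where F1=1 and F2=0.
Evaluate each row (bits = u,v,w,z, MSB first):
  row 0 [0000]: F1=1 F2=0 -> F1&~F2 -> 1
  row 1 [0001]: F1=0 F2=0 -> F1&~F2 -> 0
  row 2 [0010]: F1=1 F2=0 -> F1&~F2 -> 1
  row 3 [0011]: F1=0 F2=0 -> F1&~F2 -> 0
  row 4 [0100]: F1=1 F2=1 -> F1&~F2 -> 0
  row 5 [0101]: F1=0 F2=1 -> F1&~F2 -> 0
  row 6 [0110]: F1=1 F2=1 -> F1&~F2 -> 0
  row 7 [0111]: F1=0 F2=1 -> F1&~F2 -> 0
  row 8 [1000]: F1=1 F2=0 -> F1&~F2 -> 1
  row 9 [1001]: F1=1 F2=0 -> F1&~F2 -> 1
  row 10 [1010]: F1=1 F2=0 -> F1&~F2 -> 1
  row 11 [1011]: F1=1 F2=0 -> F1&~F2 -> 1
  row 12 [1100]: F1=1 F2=1 -> F1&~F2 -> 0
  row 13 [1101]: F1=1 F2=1 -> F1&~F2 -> 0
  row 14 [1110]: F1=1 F2=1 -> F1&~F2 -> 0
  row 15 [1111]: F1=1 F2=1 -> F1&~F2 -> 0
Full result column, 4 rows per line (u,v fixed per line; w,z runs 00..11 left to right):
  rows 0-3 [u,v=00]: 1010  = hex A
  rows 4-7 [u,v=01]: 0000  = hex 0
  rows 8-11 [u,v=10]: 1111  = hex F
  rows 12-15 [u,v=11]: 0000  = hex 0
Counterexample vector (row 0 .. row 15) = 1010000011110000
Output column grouped in 4s = 1010 0000 1111 0000 = 0xA0F0
Convert to decimal digit by digit (value = value*16 + digit):
  A -> 10
  10*16 + 0 = 160
  160*16 + 15 (F) = 2575
  2575*16 + 0 = 41200
Decimal = 41200

41200


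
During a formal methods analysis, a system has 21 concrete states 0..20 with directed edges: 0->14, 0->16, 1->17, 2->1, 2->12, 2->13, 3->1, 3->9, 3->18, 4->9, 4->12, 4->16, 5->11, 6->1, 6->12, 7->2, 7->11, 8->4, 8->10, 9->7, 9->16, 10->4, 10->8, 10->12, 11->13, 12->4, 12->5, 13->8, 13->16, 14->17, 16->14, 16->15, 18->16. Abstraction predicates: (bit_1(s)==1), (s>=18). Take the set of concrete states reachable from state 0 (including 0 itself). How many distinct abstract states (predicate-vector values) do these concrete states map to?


BFS from 0:
Concrete reachable: {0, 14, 15, 16, 17}
Abstract via predicates (bit_1(s)==1), (s>=18):
  (0,0) <- {0, 16, 17}
  (1,0) <- {14, 15}
Distinct abstract states = 2

2


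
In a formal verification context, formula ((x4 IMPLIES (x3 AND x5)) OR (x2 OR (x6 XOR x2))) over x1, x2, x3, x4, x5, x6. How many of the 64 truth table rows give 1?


Formula: ((x4 IMPLIES (x3 AND x5)) OR (x2 OR (x6 XOR x2))) over 6 vars (64 rows)
Evaluate each row (x1, x2, x3, x4, x5, x6 as bits, MSB first):
  row 0 [000000]: ((0 IMPLIES (0 AND 0)) OR (0 OR (0 XOR 0))) -> 1
  row 1 [000001]: ((0 IMPLIES (0 AND 0)) OR (0 OR (1 XOR 0))) -> 1
  row 2 [000010]: ((0 IMPLIES (0 AND 1)) OR (0 OR (0 XOR 0))) -> 1
  row 3 [000011]: ((0 IMPLIES (0 AND 1)) OR (0 OR (1 XOR 0))) -> 1
  row 4 [000100]: ((1 IMPLIES (0 AND 0)) OR (0 OR (0 XOR 0))) -> 0
  (every remaining row is evaluated the same way; all 64 results are listed next)
Full result column, 8 rows per line (x1,x2,x3 fixed per line; x4,x5,x6 runs 000..111 left to right):
  rows 0-7 [x1,x2,x3=000]: 11110101  (ones: 6)
  rows 8-15 [x1,x2,x3=001]: 11110111  (ones: 7)
  rows 16-23 [x1,x2,x3=010]: 11111111  (ones: 8)
  rows 24-31 [x1,x2,x3=011]: 11111111  (ones: 8)
  rows 32-39 [x1,x2,x3=100]: 11110101  (ones: 6)
  rows 40-47 [x1,x2,x3=101]: 11110111  (ones: 7)
  rows 48-55 [x1,x2,x3=110]: 11111111  (ones: 8)
  rows 56-63 [x1,x2,x3=111]: 11111111  (ones: 8)
Count of 1-rows = 6+7+8+8+6+7+8+8 = 58

58


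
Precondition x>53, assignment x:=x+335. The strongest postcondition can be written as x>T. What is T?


Formula: sp(P, x:=E) = exists old_x. (x = E[old_x/x]) AND P[old_x/x] (old_x is the value of x before the assignment; eliminate old_x by solving x = E[old_x/x] for old_x)
Step 1: Precondition P: x>53, i.e. old_x > 53
Step 2: Assignment gives x = old_x + 335, so old_x = x - 335
Step 3: Substitute into P: x - 335 > 53
Step 4: Simplify: x > 53+335 = 388

388


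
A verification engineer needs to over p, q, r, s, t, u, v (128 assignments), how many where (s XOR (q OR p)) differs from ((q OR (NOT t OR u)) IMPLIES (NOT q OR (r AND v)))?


F1 = (s XOR (q OR p))
F2 = ((q OR (NOT t OR u)) IMPLIES (NOT q OR (r AND v)))
Evaluate both on each of 128 rows (bits = p,q,r,s,t,u,v):
  row 0 [0000000]: F1=0 F2=1 (differ) -> 1
  row 1 [0000001]: F1=0 F2=1 (differ) -> 1
  row 2 [0000010]: F1=0 F2=1 (differ) -> 1
  row 3 [0000011]: F1=0 F2=1 (differ) -> 1
  row 4 [0000100]: F1=0 F2=1 (differ) -> 1
  (every remaining row is evaluated the same way; all 128 results are listed next)
Full result column, 8 rows per line (p,q,r,s fixed per line; t,u,v runs 000..111 left to right):
  rows 0-7 [p,q,r,s=0000]: 11111111  (ones: 8)
  rows 8-15 [p,q,r,s=0001]: 00000000  (ones: 0)
  rows 16-23 [p,q,r,s=0010]: 11111111  (ones: 8)
  rows 24-31 [p,q,r,s=0011]: 00000000  (ones: 0)
  rows 32-39 [p,q,r,s=0100]: 11111111  (ones: 8)
  rows 40-47 [p,q,r,s=0101]: 00000000  (ones: 0)
  rows 48-55 [p,q,r,s=0110]: 10101010  (ones: 4)
  rows 56-63 [p,q,r,s=0111]: 01010101  (ones: 4)
  rows 64-71 [p,q,r,s=1000]: 00000000  (ones: 0)
  rows 72-79 [p,q,r,s=1001]: 11111111  (ones: 8)
  rows 80-87 [p,q,r,s=1010]: 00000000  (ones: 0)
  rows 88-95 [p,q,r,s=1011]: 11111111  (ones: 8)
  rows 96-103 [p,q,r,s=1100]: 11111111  (ones: 8)
  rows 104-111 [p,q,r,s=1101]: 00000000  (ones: 0)
  rows 112-119 [p,q,r,s=1110]: 10101010  (ones: 4)
  rows 120-127 [p,q,r,s=1111]: 01010101  (ones: 4)
Disagreements = 8+0+8+0+8+0+4+4+0+8+0+8+8+0+4+4 = 64

64


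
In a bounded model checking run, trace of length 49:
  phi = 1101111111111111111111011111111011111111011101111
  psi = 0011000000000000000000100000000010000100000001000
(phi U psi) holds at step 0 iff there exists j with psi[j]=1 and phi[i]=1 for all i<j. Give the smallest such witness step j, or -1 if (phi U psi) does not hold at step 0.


(phi U psi) at 0: need smallest j with psi[j]=1 and phi[i]=1 for all i in [0,j).
Scan from step 0:
  step 0: phi=1, psi=0 -> continue
  step 1: phi=1, psi=0 -> continue
  step 2: psi=1 and phi held for [0,2) -> witness found
Witness step = 2

2


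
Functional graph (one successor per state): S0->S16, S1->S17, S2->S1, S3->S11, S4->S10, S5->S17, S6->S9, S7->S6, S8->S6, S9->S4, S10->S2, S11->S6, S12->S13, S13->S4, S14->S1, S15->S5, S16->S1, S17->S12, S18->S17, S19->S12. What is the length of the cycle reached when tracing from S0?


Trace from S0 until a state repeats:
  S0 -> S16 -> S1 -> S17 -> S12 -> S13 -> S4 -> S10 -> S2 -> S1
S1 first seen at step 2, revisited at step 9.
Cycle length = 9 - 2 = 7

7


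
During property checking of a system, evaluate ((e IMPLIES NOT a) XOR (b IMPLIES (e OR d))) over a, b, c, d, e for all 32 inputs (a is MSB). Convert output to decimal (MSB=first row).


Formula: ((e IMPLIES NOT a) XOR (b IMPLIES (e OR d))) over a, b, c, d, e (32 rows)
Evaluate each row (bits = a,b,c,d,e, MSB first):
  row 0 [00000]: ((0 IMPLIES NOT 0) XOR (0 IMPLIES (0 OR 0))) -> 0
  row 1 [00001]: ((1 IMPLIES NOT 0) XOR (0 IMPLIES (1 OR 0))) -> 0
  row 2 [00010]: ((0 IMPLIES NOT 0) XOR (0 IMPLIES (0 OR 1))) -> 0
  row 3 [00011]: ((1 IMPLIES NOT 0) XOR (0 IMPLIES (1 OR 1))) -> 0
  row 4 [00100]: ((0 IMPLIES NOT 0) XOR (0 IMPLIES (0 OR 0))) -> 0
  row 5 [00101]: ((1 IMPLIES NOT 0) XOR (0 IMPLIES (1 OR 0))) -> 0
  row 6 [00110]: ((0 IMPLIES NOT 0) XOR (0 IMPLIES (0 OR 1))) -> 0
  row 7 [00111]: ((1 IMPLIES NOT 0) XOR (0 IMPLIES (1 OR 1))) -> 0
  row 8 [01000]: ((0 IMPLIES NOT 0) XOR (1 IMPLIES (0 OR 0))) -> 1
  row 9 [01001]: ((1 IMPLIES NOT 0) XOR (1 IMPLIES (1 OR 0))) -> 0
  row 10 [01010]: ((0 IMPLIES NOT 0) XOR (1 IMPLIES (0 OR 1))) -> 0
  row 11 [01011]: ((1 IMPLIES NOT 0) XOR (1 IMPLIES (1 OR 1))) -> 0
  row 12 [01100]: ((0 IMPLIES NOT 0) XOR (1 IMPLIES (0 OR 0))) -> 1
  row 13 [01101]: ((1 IMPLIES NOT 0) XOR (1 IMPLIES (1 OR 0))) -> 0
  row 14 [01110]: ((0 IMPLIES NOT 0) XOR (1 IMPLIES (0 OR 1))) -> 0
  row 15 [01111]: ((1 IMPLIES NOT 0) XOR (1 IMPLIES (1 OR 1))) -> 0
  row 16 [10000]: ((0 IMPLIES NOT 1) XOR (0 IMPLIES (0 OR 0))) -> 0
  row 17 [10001]: ((1 IMPLIES NOT 1) XOR (0 IMPLIES (1 OR 0))) -> 1
  row 18 [10010]: ((0 IMPLIES NOT 1) XOR (0 IMPLIES (0 OR 1))) -> 0
  row 19 [10011]: ((1 IMPLIES NOT 1) XOR (0 IMPLIES (1 OR 1))) -> 1
  row 20 [10100]: ((0 IMPLIES NOT 1) XOR (0 IMPLIES (0 OR 0))) -> 0
  row 21 [10101]: ((1 IMPLIES NOT 1) XOR (0 IMPLIES (1 OR 0))) -> 1
  row 22 [10110]: ((0 IMPLIES NOT 1) XOR (0 IMPLIES (0 OR 1))) -> 0
  row 23 [10111]: ((1 IMPLIES NOT 1) XOR (0 IMPLIES (1 OR 1))) -> 1
  row 24 [11000]: ((0 IMPLIES NOT 1) XOR (1 IMPLIES (0 OR 0))) -> 1
  row 25 [11001]: ((1 IMPLIES NOT 1) XOR (1 IMPLIES (1 OR 0))) -> 1
  row 26 [11010]: ((0 IMPLIES NOT 1) XOR (1 IMPLIES (0 OR 1))) -> 0
  row 27 [11011]: ((1 IMPLIES NOT 1) XOR (1 IMPLIES (1 OR 1))) -> 1
  row 28 [11100]: ((0 IMPLIES NOT 1) XOR (1 IMPLIES (0 OR 0))) -> 1
  row 29 [11101]: ((1 IMPLIES NOT 1) XOR (1 IMPLIES (1 OR 0))) -> 1
  row 30 [11110]: ((0 IMPLIES NOT 1) XOR (1 IMPLIES (0 OR 1))) -> 0
  row 31 [11111]: ((1 IMPLIES NOT 1) XOR (1 IMPLIES (1 OR 1))) -> 1
Full result column, 4 rows per line (a,b,c fixed per line; d,e runs 00..11 left to right):
  rows 0-3 [a,b,c=000]: 0000  = hex 0
  rows 4-7 [a,b,c=001]: 0000  = hex 0
  rows 8-11 [a,b,c=010]: 1000  = hex 8
  rows 12-15 [a,b,c=011]: 1000  = hex 8
  rows 16-19 [a,b,c=100]: 0101  = hex 5
  rows 20-23 [a,b,c=101]: 0101  = hex 5
  rows 24-27 [a,b,c=110]: 1101  = hex D
  rows 28-31 [a,b,c=111]: 1101  = hex D
Output column (row 0 .. row 31) = 00000000100010000101010111011101
Output column grouped in 4s = 0000 0000 1000 1000 0101 0101 1101 1101 = 0x008855DD
Convert to decimal digit by digit (value = value*16 + digit):
  0 -> 0
  0*16 + 0 = 0
  0*16 + 8 = 8
  8*16 + 8 = 136
  136*16 + 5 = 2181
  2181*16 + 5 = 34901
  34901*16 + 13 (D) = 558429
  558429*16 + 13 (D) = 8934877
Decimal = 8934877

8934877
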